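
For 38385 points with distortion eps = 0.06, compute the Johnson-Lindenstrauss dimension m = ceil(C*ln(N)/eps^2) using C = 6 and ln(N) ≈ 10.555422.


ln(38385) ≈ 10.555422.
eps^2 = 0.06^2 = 0.0036.
C*ln(N)/eps^2 ≈ 6*10.555422/0.0036 ≈ 17592.37.
m = ceil(17592.37) = 17593.

17593


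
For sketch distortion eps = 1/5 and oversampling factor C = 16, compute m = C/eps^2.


1/eps = 5.
(1/eps)^2 = 25.
m = 16*25 = 400.

400


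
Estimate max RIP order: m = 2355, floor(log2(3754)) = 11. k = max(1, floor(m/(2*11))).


floor(log2(3754)) = 11.
2*11 = 22.
m/(2*floor(log2(n))) = 2355/22 ≈ 107.0455.
floor = 107.
k = max(1, 107) = 107.

107


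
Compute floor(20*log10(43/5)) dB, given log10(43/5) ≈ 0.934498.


||x||/||e|| = 43/5.
log10(43/5) ≈ 0.934498.
20*log10(||x||/||e||) ≈ 20*0.934498 = 18.68996.
floor(18.68996) = 18.

18


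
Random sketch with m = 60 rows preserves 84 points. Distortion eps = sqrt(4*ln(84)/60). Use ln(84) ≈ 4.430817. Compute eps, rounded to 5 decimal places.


ln(84) ≈ 4.430817.
4*ln(N)/m ≈ 4*4.430817/60 ≈ 0.2953878.
eps = sqrt(0.2953878) ≈ 0.5434959 ≈ 0.54350.

0.54350


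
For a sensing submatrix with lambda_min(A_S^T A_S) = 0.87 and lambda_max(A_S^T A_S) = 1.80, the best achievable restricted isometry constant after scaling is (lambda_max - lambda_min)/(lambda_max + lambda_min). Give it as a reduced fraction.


lambda_max - lambda_min = 1.80 - 0.87 = 0.93.
lambda_max + lambda_min = 1.80 + 0.87 = 2.67.
delta = 0.93/2.67 = 93/267 = 31/89.

31/89


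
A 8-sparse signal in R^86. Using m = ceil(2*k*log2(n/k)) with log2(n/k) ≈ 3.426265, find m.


log2(n/k) = log2(86/8) ≈ 3.426265.
2*k*log2(n/k) ≈ 2*8*3.426265 = 54.82024.
m = ceil(54.82024) = 55.

55


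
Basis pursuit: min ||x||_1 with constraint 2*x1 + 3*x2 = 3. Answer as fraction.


Axis intercepts:
  x1 = 3/2, x2 = 0: L1 = 3/2
  x1 = 0, x2 = 1: L1 = 1
x* = (0, 1)
||x*||_1 = 1.

1


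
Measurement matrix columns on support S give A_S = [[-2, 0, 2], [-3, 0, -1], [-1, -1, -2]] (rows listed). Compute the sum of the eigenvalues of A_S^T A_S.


Sum of eigenvalues of A_S^T A_S = trace(A_S^T A_S) = sum of squared column norms of A_S.
A_S^T A_S diagonal: [14, 1, 9].
trace = 14 + 1 + 9 = 24.

24


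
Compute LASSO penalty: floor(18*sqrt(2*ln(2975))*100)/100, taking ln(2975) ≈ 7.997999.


ln(2975) ≈ 7.997999.
2*ln(n) ≈ 15.995998.
sqrt(2*ln(n)) ≈ sqrt(15.995998) ≈ 3.9995.
lambda ≈ 18*3.9995 = 71.991.
floor(lambda*100)/100 = 71.99.

71.99


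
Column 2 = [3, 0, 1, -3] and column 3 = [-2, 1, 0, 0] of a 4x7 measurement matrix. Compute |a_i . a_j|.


Inner product: 3*-2 + 0*1 + 1*0 + -3*0
Products: [-6, 0, 0, 0]
Sum = -6.
|dot| = 6.

6


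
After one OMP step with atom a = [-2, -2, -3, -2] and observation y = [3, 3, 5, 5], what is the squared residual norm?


a^T a = 21.
a^T y = -37.
coeff = -37/21 = -37/21.
||r||^2 = 59/21.

59/21


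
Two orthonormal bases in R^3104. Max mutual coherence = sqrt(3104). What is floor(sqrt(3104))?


55^2 = 3025 <= 3104 < 3136 = 56^2, so 55 <= sqrt(3104) < 56.
floor(sqrt(3104)) = 55.

55


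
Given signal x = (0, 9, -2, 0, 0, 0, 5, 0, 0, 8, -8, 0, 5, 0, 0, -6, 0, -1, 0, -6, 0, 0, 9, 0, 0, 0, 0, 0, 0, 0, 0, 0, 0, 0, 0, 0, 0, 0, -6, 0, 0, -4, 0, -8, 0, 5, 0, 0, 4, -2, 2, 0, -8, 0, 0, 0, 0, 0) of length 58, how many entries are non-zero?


Non-zero positions: [1, 2, 6, 9, 10, 12, 15, 17, 19, 22, 38, 41, 43, 45, 48, 49, 50, 52].
Sparsity = 18.

18


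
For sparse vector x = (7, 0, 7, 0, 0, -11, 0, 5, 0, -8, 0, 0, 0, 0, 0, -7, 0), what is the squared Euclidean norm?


Non-zero entries: [(0, 7), (2, 7), (5, -11), (7, 5), (9, -8), (15, -7)]
Squares: [49, 49, 121, 25, 64, 49]
||x||_2^2 = sum = 357.

357


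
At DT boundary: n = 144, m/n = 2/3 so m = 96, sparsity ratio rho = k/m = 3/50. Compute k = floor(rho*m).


m = 2/3*144 = 96.
rho = 3/50.
rho*m = 3/50*96 = 5.76.
k = floor(5.76) = 5.

5


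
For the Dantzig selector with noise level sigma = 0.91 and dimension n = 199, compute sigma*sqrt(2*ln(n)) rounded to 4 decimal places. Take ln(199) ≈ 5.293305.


ln(199) ≈ 5.293305.
2*ln(n) ≈ 10.58661.
sqrt(2*ln(n)) ≈ sqrt(10.58661) ≈ 3.253707.
threshold ≈ 0.91*3.253707 = 2.96087337 ≈ 2.9609.

2.9609


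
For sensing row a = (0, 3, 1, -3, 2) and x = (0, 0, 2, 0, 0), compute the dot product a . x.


Non-zero terms: ['1*2']
Products: [2]
y = sum = 2.

2


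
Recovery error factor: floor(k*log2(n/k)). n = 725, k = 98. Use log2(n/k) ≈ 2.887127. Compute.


log2(n/k) = log2(725/98) ≈ 2.887127.
k*log2(n/k) ≈ 98*2.887127 = 282.938446.
floor(282.938446) = 282.

282


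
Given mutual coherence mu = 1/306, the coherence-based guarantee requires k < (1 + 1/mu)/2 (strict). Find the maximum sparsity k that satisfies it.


1/mu = 306.
1 + 1/mu = 307.
(1 + 1/mu)/2 = 153.5 is not an integer, so k_max = floor(153.5) = 153.

153


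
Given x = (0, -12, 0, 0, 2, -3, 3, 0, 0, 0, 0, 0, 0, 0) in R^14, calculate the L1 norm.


Non-zero entries: [(1, -12), (4, 2), (5, -3), (6, 3)]
Absolute values: [12, 2, 3, 3]
||x||_1 = sum = 20.

20


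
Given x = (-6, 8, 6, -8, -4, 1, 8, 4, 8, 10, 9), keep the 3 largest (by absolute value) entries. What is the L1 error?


Sorted |x_i| descending: [10, 9, 8, 8, 8, 8, 6, 6, 4, 4, 1]
Keep top 3: [10, 9, 8]
Tail entries: [8, 8, 8, 6, 6, 4, 4, 1]
L1 error = sum of tail = 45.

45


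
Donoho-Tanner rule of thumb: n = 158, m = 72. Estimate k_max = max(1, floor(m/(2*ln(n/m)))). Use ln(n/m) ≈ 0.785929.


n/m = 158/72 = 79/36.
ln(n/m) ≈ 0.785929.
2*ln(n/m) ≈ 1.571858.
m/(2*ln(n/m)) ≈ 72/1.571858 ≈ 45.8057.
floor = 45.
k_max = max(1, 45) = 45.

45


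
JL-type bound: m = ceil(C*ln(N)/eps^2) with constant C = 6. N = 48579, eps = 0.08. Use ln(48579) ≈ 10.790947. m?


ln(48579) ≈ 10.790947.
eps^2 = 0.08^2 = 0.0064.
C*ln(N)/eps^2 ≈ 6*10.790947/0.0064 ≈ 10116.5128.
m = ceil(10116.5128) = 10117.

10117


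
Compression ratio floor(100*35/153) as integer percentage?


100*m/n = 100*35/153 ≈ 22.8758.
floor = 22.

22


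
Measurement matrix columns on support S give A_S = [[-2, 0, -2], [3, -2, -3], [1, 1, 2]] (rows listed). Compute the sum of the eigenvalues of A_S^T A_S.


Sum of eigenvalues of A_S^T A_S = trace(A_S^T A_S) = sum of squared column norms of A_S.
A_S^T A_S diagonal: [14, 5, 17].
trace = 14 + 5 + 17 = 36.

36


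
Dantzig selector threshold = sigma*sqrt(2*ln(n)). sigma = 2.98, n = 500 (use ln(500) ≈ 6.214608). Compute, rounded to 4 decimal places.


ln(500) ≈ 6.214608.
2*ln(n) ≈ 12.429216.
sqrt(2*ln(n)) ≈ sqrt(12.429216) ≈ 3.525509.
threshold ≈ 2.98*3.525509 = 10.50601682 ≈ 10.5060.

10.5060


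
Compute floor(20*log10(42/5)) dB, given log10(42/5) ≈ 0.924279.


||x||/||e|| = 42/5.
log10(42/5) ≈ 0.924279.
20*log10(||x||/||e||) ≈ 20*0.924279 = 18.48558.
floor(18.48558) = 18.

18


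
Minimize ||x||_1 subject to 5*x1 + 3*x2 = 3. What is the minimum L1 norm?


Axis intercepts:
  x1 = 3/5, x2 = 0: L1 = 3/5
  x1 = 0, x2 = 1: L1 = 1
x* = (3/5, 0)
||x*||_1 = 3/5.

3/5


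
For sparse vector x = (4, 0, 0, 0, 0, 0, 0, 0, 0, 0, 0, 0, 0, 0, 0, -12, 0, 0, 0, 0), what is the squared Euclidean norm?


Non-zero entries: [(0, 4), (15, -12)]
Squares: [16, 144]
||x||_2^2 = sum = 160.

160


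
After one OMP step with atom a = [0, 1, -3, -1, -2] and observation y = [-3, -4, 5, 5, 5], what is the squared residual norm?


a^T a = 15.
a^T y = -34.
coeff = -34/15 = -34/15.
||r||^2 = 344/15.

344/15


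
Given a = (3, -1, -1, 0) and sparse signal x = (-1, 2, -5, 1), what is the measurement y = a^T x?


Non-zero terms: ['3*-1', '-1*2', '-1*-5', '0*1']
Products: [-3, -2, 5, 0]
y = sum = 0.

0


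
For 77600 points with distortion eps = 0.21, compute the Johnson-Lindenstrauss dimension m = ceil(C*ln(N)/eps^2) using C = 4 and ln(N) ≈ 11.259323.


ln(77600) ≈ 11.259323.
eps^2 = 0.21^2 = 0.0441.
C*ln(N)/eps^2 ≈ 4*11.259323/0.0441 ≈ 1021.2538.
m = ceil(1021.2538) = 1022.

1022


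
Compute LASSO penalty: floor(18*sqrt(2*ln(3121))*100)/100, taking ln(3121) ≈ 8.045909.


ln(3121) ≈ 8.045909.
2*ln(n) ≈ 16.091818.
sqrt(2*ln(n)) ≈ sqrt(16.091818) ≈ 4.011461.
lambda ≈ 18*4.011461 = 72.206298.
floor(lambda*100)/100 = 72.20.

72.20


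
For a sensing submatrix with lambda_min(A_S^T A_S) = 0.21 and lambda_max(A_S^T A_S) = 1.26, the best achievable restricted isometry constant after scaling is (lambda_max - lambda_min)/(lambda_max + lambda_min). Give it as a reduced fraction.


lambda_max - lambda_min = 1.26 - 0.21 = 1.05.
lambda_max + lambda_min = 1.26 + 0.21 = 1.47.
delta = 1.05/1.47 = 105/147 = 5/7.

5/7


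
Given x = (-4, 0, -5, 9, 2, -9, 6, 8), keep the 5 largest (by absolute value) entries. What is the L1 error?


Sorted |x_i| descending: [9, 9, 8, 6, 5, 4, 2, 0]
Keep top 5: [9, 9, 8, 6, 5]
Tail entries: [4, 2, 0]
L1 error = sum of tail = 6.

6


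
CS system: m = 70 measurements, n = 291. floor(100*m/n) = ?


100*m/n = 100*70/291 ≈ 24.055.
floor = 24.

24


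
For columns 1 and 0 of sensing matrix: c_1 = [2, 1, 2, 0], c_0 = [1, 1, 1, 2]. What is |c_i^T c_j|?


Inner product: 2*1 + 1*1 + 2*1 + 0*2
Products: [2, 1, 2, 0]
Sum = 5.
|dot| = 5.

5


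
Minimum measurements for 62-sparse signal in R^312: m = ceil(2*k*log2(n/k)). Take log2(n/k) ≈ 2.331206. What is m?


log2(n/k) = log2(312/62) ≈ 2.331206.
2*k*log2(n/k) ≈ 2*62*2.331206 = 289.069544.
m = ceil(289.069544) = 290.

290


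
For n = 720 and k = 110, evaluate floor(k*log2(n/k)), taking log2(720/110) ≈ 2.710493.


log2(n/k) = log2(720/110) ≈ 2.710493.
k*log2(n/k) ≈ 110*2.710493 = 298.15423.
floor(298.15423) = 298.

298


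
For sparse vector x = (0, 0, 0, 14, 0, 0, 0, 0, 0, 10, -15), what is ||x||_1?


Non-zero entries: [(3, 14), (9, 10), (10, -15)]
Absolute values: [14, 10, 15]
||x||_1 = sum = 39.

39


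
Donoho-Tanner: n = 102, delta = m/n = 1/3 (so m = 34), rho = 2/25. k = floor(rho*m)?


m = 1/3*102 = 34.
rho = 2/25.
rho*m = 2/25*34 = 2.72.
k = floor(2.72) = 2.

2


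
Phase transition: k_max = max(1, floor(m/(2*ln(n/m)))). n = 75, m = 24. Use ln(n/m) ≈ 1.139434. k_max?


n/m = 75/24 = 25/8.
ln(n/m) ≈ 1.139434.
2*ln(n/m) ≈ 2.278868.
m/(2*ln(n/m)) ≈ 24/2.278868 ≈ 10.5315.
floor = 10.
k_max = max(1, 10) = 10.

10


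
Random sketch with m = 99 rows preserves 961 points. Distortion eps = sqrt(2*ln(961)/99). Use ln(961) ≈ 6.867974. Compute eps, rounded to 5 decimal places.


ln(961) ≈ 6.867974.
2*ln(N)/m ≈ 2*6.867974/99 ≈ 0.13874695.
eps = sqrt(0.13874695) ≈ 0.3724875 ≈ 0.37249.

0.37249


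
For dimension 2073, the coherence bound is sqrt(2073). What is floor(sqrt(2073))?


45^2 = 2025 <= 2073 < 2116 = 46^2, so 45 <= sqrt(2073) < 46.
floor(sqrt(2073)) = 45.

45


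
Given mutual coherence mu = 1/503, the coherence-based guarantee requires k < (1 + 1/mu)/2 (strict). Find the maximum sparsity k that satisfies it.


1/mu = 503.
1 + 1/mu = 504.
(1 + 1/mu)/2 = 252 is an integer and the inequality is strict, so k_max = 252 - 1 = 251.

251


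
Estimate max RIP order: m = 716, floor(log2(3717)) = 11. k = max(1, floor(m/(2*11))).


floor(log2(3717)) = 11.
2*11 = 22.
m/(2*floor(log2(n))) = 716/22 ≈ 32.5455.
floor = 32.
k = max(1, 32) = 32.

32


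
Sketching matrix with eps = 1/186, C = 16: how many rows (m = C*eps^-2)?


1/eps = 186.
(1/eps)^2 = 34596.
m = 16*34596 = 553536.

553536


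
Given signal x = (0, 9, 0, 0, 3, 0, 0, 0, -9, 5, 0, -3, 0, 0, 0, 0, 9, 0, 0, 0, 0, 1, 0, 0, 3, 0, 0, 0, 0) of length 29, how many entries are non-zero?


Non-zero positions: [1, 4, 8, 9, 11, 16, 21, 24].
Sparsity = 8.

8


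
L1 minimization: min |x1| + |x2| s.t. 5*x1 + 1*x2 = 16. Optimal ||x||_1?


Axis intercepts:
  x1 = 16/5, x2 = 0: L1 = 16/5
  x1 = 0, x2 = 16: L1 = 16
x* = (16/5, 0)
||x*||_1 = 16/5.

16/5


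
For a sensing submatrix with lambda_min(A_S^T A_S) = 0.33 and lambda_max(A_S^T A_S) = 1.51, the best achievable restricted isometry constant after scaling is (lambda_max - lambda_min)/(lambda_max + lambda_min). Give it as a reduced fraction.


lambda_max - lambda_min = 1.51 - 0.33 = 1.18.
lambda_max + lambda_min = 1.51 + 0.33 = 1.84.
delta = 1.18/1.84 = 118/184 = 59/92.

59/92


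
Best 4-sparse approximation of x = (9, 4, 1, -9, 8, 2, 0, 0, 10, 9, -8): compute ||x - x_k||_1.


Sorted |x_i| descending: [10, 9, 9, 9, 8, 8, 4, 2, 1, 0, 0]
Keep top 4: [10, 9, 9, 9]
Tail entries: [8, 8, 4, 2, 1, 0, 0]
L1 error = sum of tail = 23.

23


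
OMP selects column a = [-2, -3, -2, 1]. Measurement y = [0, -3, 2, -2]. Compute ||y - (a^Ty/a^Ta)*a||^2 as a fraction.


a^T a = 18.
a^T y = 3.
coeff = 3/18 = 1/6.
||r||^2 = 33/2.

33/2


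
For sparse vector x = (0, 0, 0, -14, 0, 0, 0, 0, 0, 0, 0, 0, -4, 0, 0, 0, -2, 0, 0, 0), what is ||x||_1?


Non-zero entries: [(3, -14), (12, -4), (16, -2)]
Absolute values: [14, 4, 2]
||x||_1 = sum = 20.

20


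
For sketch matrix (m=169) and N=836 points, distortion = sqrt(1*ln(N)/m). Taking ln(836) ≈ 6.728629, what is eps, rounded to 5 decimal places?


ln(836) ≈ 6.728629.
1*ln(N)/m ≈ 1*6.728629/169 ≈ 0.03981437.
eps = sqrt(0.03981437) ≈ 0.1995354 ≈ 0.19954.

0.19954


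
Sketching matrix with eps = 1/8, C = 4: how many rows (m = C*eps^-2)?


1/eps = 8.
(1/eps)^2 = 64.
m = 4*64 = 256.

256


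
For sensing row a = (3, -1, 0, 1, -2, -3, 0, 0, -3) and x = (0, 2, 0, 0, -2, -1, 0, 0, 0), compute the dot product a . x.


Non-zero terms: ['-1*2', '-2*-2', '-3*-1']
Products: [-2, 4, 3]
y = sum = 5.

5


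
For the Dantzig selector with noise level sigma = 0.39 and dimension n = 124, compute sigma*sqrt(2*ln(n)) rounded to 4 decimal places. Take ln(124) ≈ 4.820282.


ln(124) ≈ 4.820282.
2*ln(n) ≈ 9.640564.
sqrt(2*ln(n)) ≈ sqrt(9.640564) ≈ 3.104926.
threshold ≈ 0.39*3.104926 = 1.21092114 ≈ 1.2109.

1.2109


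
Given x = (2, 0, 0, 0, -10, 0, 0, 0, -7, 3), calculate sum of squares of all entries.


Non-zero entries: [(0, 2), (4, -10), (8, -7), (9, 3)]
Squares: [4, 100, 49, 9]
||x||_2^2 = sum = 162.

162


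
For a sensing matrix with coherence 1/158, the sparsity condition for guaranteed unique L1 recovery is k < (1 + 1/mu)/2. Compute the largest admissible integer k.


1/mu = 158.
1 + 1/mu = 159.
(1 + 1/mu)/2 = 79.5 is not an integer, so k_max = floor(79.5) = 79.

79


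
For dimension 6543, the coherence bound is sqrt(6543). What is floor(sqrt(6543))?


80^2 = 6400 <= 6543 < 6561 = 81^2, so 80 <= sqrt(6543) < 81.
floor(sqrt(6543)) = 80.

80


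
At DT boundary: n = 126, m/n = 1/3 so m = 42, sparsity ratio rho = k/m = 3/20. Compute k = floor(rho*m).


m = 1/3*126 = 42.
rho = 3/20.
rho*m = 3/20*42 = 6.3.
k = floor(6.3) = 6.

6


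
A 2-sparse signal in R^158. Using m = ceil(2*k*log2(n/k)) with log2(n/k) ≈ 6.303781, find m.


log2(n/k) = log2(158/2) ≈ 6.303781.
2*k*log2(n/k) ≈ 2*2*6.303781 = 25.215124.
m = ceil(25.215124) = 26.

26


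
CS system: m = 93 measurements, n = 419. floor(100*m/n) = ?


100*m/n = 100*93/419 ≈ 22.1957.
floor = 22.

22


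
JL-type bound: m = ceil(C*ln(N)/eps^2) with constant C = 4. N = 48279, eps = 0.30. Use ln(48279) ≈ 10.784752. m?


ln(48279) ≈ 10.784752.
eps^2 = 0.30^2 = 0.09.
C*ln(N)/eps^2 ≈ 4*10.784752/0.09 ≈ 479.3223.
m = ceil(479.3223) = 480.

480


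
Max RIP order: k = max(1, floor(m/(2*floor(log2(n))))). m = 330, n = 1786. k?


floor(log2(1786)) = 10.
2*10 = 20.
m/(2*floor(log2(n))) = 330/20 ≈ 16.5.
floor = 16.
k = max(1, 16) = 16.

16


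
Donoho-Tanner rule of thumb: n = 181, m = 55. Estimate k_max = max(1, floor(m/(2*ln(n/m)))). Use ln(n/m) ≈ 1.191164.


n/m = 181/55.
ln(n/m) ≈ 1.191164.
2*ln(n/m) ≈ 2.382328.
m/(2*ln(n/m)) ≈ 55/2.382328 ≈ 23.0867.
floor = 23.
k_max = max(1, 23) = 23.

23


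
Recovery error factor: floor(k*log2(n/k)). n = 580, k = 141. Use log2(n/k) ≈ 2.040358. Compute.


log2(n/k) = log2(580/141) ≈ 2.040358.
k*log2(n/k) ≈ 141*2.040358 = 287.690478.
floor(287.690478) = 287.

287


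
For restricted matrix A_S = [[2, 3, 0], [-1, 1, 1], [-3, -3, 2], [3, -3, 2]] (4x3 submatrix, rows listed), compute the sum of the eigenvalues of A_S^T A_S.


Sum of eigenvalues of A_S^T A_S = trace(A_S^T A_S) = sum of squared column norms of A_S.
A_S^T A_S diagonal: [23, 28, 9].
trace = 23 + 28 + 9 = 60.

60


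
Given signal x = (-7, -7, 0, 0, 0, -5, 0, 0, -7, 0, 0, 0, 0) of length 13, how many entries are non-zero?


Non-zero positions: [0, 1, 5, 8].
Sparsity = 4.

4


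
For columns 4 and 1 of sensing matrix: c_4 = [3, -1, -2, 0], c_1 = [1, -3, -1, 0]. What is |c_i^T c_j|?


Inner product: 3*1 + -1*-3 + -2*-1 + 0*0
Products: [3, 3, 2, 0]
Sum = 8.
|dot| = 8.

8


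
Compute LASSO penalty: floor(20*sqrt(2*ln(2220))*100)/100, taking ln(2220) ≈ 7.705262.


ln(2220) ≈ 7.705262.
2*ln(n) ≈ 15.410524.
sqrt(2*ln(n)) ≈ sqrt(15.410524) ≈ 3.925624.
lambda ≈ 20*3.925624 = 78.51248.
floor(lambda*100)/100 = 78.51.

78.51


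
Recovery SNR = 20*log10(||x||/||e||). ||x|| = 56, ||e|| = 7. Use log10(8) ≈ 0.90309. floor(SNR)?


||x||/||e|| = 56/7 = 8.
log10(8) ≈ 0.90309.
20*log10(||x||/||e||) ≈ 20*0.90309 = 18.0618.
floor(18.0618) = 18.

18


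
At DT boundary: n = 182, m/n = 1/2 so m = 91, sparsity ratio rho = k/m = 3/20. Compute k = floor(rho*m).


m = 1/2*182 = 91.
rho = 3/20.
rho*m = 3/20*91 = 13.65.
k = floor(13.65) = 13.

13


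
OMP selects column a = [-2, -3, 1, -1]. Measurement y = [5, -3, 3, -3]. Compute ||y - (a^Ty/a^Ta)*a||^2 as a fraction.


a^T a = 15.
a^T y = 5.
coeff = 5/15 = 1/3.
||r||^2 = 151/3.

151/3


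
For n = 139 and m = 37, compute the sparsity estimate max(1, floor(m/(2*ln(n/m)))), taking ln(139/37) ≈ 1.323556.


n/m = 139/37.
ln(n/m) ≈ 1.323556.
2*ln(n/m) ≈ 2.647112.
m/(2*ln(n/m)) ≈ 37/2.647112 ≈ 13.9775.
floor = 13.
k_max = max(1, 13) = 13.

13


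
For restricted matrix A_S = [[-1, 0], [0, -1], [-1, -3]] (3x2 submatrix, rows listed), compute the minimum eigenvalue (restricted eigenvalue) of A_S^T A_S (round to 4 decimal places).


A_S^T A_S = [[2, 3], [3, 10]].
trace = 12.
det = 11.
disc = trace^2 - 4*det = 144 - 4*11 = 100.
sqrt(100) = 10.
lam_min = (12 - 10)/2 = 1 = 1.0000.

1.0000


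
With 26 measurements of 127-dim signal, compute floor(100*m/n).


100*m/n = 100*26/127 ≈ 20.4724.
floor = 20.

20


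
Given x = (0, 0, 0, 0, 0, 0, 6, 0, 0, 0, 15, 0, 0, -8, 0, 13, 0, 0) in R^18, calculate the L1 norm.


Non-zero entries: [(6, 6), (10, 15), (13, -8), (15, 13)]
Absolute values: [6, 15, 8, 13]
||x||_1 = sum = 42.

42


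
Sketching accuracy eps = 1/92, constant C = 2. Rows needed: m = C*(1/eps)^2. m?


1/eps = 92.
(1/eps)^2 = 8464.
m = 2*8464 = 16928.

16928


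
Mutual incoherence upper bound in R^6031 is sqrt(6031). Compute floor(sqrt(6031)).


77^2 = 5929 <= 6031 < 6084 = 78^2, so 77 <= sqrt(6031) < 78.
floor(sqrt(6031)) = 77.

77


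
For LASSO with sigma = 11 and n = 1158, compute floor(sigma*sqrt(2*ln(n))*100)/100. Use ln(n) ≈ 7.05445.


ln(1158) ≈ 7.05445.
2*ln(n) ≈ 14.1089.
sqrt(2*ln(n)) ≈ sqrt(14.1089) ≈ 3.756182.
lambda ≈ 11*3.756182 = 41.318002.
floor(lambda*100)/100 = 41.31.

41.31


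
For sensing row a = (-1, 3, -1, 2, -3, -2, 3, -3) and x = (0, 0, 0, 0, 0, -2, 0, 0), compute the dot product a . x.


Non-zero terms: ['-2*-2']
Products: [4]
y = sum = 4.

4


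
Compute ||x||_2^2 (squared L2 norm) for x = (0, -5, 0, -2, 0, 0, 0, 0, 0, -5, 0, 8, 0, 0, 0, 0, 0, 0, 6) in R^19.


Non-zero entries: [(1, -5), (3, -2), (9, -5), (11, 8), (18, 6)]
Squares: [25, 4, 25, 64, 36]
||x||_2^2 = sum = 154.

154


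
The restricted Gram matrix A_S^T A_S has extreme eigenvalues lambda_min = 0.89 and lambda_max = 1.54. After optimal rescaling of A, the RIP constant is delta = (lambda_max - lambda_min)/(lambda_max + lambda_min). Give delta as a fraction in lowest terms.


lambda_max - lambda_min = 1.54 - 0.89 = 0.65.
lambda_max + lambda_min = 1.54 + 0.89 = 2.43.
delta = 0.65/2.43 = 65/243.

65/243


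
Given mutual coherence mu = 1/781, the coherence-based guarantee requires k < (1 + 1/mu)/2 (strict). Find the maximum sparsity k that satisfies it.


1/mu = 781.
1 + 1/mu = 782.
(1 + 1/mu)/2 = 391 is an integer and the inequality is strict, so k_max = 391 - 1 = 390.

390


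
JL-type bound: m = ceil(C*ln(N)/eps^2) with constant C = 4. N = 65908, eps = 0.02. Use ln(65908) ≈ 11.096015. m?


ln(65908) ≈ 11.096015.
eps^2 = 0.02^2 = 0.0004.
C*ln(N)/eps^2 ≈ 4*11.096015/0.0004 ≈ 110960.15.
m = ceil(110960.15) = 110961.

110961


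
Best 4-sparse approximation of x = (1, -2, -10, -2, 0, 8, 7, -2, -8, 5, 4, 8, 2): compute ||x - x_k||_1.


Sorted |x_i| descending: [10, 8, 8, 8, 7, 5, 4, 2, 2, 2, 2, 1, 0]
Keep top 4: [10, 8, 8, 8]
Tail entries: [7, 5, 4, 2, 2, 2, 2, 1, 0]
L1 error = sum of tail = 25.

25


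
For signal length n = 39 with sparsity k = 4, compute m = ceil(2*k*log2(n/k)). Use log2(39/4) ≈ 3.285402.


log2(n/k) = log2(39/4) ≈ 3.285402.
2*k*log2(n/k) ≈ 2*4*3.285402 = 26.283216.
m = ceil(26.283216) = 27.

27


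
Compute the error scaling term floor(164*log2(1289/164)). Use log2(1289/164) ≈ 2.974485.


log2(n/k) = log2(1289/164) ≈ 2.974485.
k*log2(n/k) ≈ 164*2.974485 = 487.81554.
floor(487.81554) = 487.

487


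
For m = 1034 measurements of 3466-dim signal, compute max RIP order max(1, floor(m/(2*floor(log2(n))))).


floor(log2(3466)) = 11.
2*11 = 22.
m/(2*floor(log2(n))) = 1034/22 ≈ 47.0.
floor = 47.
k = max(1, 47) = 47.

47


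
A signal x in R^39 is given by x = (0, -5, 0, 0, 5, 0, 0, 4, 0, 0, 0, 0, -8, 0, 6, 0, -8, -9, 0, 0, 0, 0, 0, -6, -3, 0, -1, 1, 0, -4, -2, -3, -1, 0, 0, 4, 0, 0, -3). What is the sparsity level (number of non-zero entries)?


Non-zero positions: [1, 4, 7, 12, 14, 16, 17, 23, 24, 26, 27, 29, 30, 31, 32, 35, 38].
Sparsity = 17.

17


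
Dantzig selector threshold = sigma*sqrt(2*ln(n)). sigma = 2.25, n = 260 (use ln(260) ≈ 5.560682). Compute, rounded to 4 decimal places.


ln(260) ≈ 5.560682.
2*ln(n) ≈ 11.121364.
sqrt(2*ln(n)) ≈ sqrt(11.121364) ≈ 3.334871.
threshold ≈ 2.25*3.334871 = 7.50345975 ≈ 7.5035.

7.5035


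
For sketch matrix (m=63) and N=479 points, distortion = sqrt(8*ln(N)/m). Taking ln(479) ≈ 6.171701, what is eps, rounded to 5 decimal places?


ln(479) ≈ 6.171701.
8*ln(N)/m ≈ 8*6.171701/63 ≈ 0.78370806.
eps = sqrt(0.78370806) ≈ 0.8852729 ≈ 0.88527.

0.88527


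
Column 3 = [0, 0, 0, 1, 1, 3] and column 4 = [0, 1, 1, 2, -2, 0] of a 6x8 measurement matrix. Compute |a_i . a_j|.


Inner product: 0*0 + 0*1 + 0*1 + 1*2 + 1*-2 + 3*0
Products: [0, 0, 0, 2, -2, 0]
Sum = 0.
|dot| = 0.

0


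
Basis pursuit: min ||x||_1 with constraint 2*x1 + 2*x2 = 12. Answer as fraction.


Axis intercepts:
  x1 = 6, x2 = 0: L1 = 6
  x1 = 0, x2 = 6: L1 = 6
x* = (6, 0)
||x*||_1 = 6.

6


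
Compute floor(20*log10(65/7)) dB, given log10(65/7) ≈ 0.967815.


||x||/||e|| = 65/7.
log10(65/7) ≈ 0.967815.
20*log10(||x||/||e||) ≈ 20*0.967815 = 19.3563.
floor(19.3563) = 19.

19


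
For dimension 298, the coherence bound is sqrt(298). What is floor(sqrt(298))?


17^2 = 289 <= 298 < 324 = 18^2, so 17 <= sqrt(298) < 18.
floor(sqrt(298)) = 17.

17


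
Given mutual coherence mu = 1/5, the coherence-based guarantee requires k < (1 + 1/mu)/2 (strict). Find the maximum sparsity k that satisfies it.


1/mu = 5.
1 + 1/mu = 6.
(1 + 1/mu)/2 = 3 is an integer and the inequality is strict, so k_max = 3 - 1 = 2.

2


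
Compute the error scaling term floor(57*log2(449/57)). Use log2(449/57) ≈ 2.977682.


log2(n/k) = log2(449/57) ≈ 2.977682.
k*log2(n/k) ≈ 57*2.977682 = 169.727874.
floor(169.727874) = 169.

169


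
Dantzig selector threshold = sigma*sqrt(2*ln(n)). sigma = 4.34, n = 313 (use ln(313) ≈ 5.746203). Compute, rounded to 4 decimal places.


ln(313) ≈ 5.746203.
2*ln(n) ≈ 11.492406.
sqrt(2*ln(n)) ≈ sqrt(11.492406) ≈ 3.390045.
threshold ≈ 4.34*3.390045 = 14.7127953 ≈ 14.7128.

14.7128


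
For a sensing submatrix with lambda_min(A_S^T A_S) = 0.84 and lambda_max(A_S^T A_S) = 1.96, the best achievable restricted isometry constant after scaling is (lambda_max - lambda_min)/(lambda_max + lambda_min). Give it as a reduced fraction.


lambda_max - lambda_min = 1.96 - 0.84 = 1.12.
lambda_max + lambda_min = 1.96 + 0.84 = 2.80.
delta = 1.12/2.80 = 112/280 = 2/5.

2/5


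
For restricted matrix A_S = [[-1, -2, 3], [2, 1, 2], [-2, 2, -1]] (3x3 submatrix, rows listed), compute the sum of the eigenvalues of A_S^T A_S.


Sum of eigenvalues of A_S^T A_S = trace(A_S^T A_S) = sum of squared column norms of A_S.
A_S^T A_S diagonal: [9, 9, 14].
trace = 9 + 9 + 14 = 32.

32


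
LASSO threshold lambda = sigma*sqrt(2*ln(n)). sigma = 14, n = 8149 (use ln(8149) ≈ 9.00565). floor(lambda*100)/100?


ln(8149) ≈ 9.00565.
2*ln(n) ≈ 18.0113.
sqrt(2*ln(n)) ≈ sqrt(18.0113) ≈ 4.243972.
lambda ≈ 14*4.243972 = 59.415608.
floor(lambda*100)/100 = 59.41.

59.41


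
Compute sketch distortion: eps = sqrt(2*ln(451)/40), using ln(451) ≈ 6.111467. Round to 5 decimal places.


ln(451) ≈ 6.111467.
2*ln(N)/m ≈ 2*6.111467/40 ≈ 0.30557335.
eps = sqrt(0.30557335) ≈ 0.5527869 ≈ 0.55279.

0.55279


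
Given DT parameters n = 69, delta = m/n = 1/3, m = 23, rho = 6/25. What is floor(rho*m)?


m = 1/3*69 = 23.
rho = 6/25.
rho*m = 6/25*23 = 5.52.
k = floor(5.52) = 5.

5


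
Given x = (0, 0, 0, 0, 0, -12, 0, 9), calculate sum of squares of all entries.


Non-zero entries: [(5, -12), (7, 9)]
Squares: [144, 81]
||x||_2^2 = sum = 225.

225


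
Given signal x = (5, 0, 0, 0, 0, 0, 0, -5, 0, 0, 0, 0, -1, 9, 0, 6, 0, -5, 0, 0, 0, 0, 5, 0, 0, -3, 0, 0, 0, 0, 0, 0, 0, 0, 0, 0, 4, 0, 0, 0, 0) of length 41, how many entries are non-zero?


Non-zero positions: [0, 7, 12, 13, 15, 17, 22, 25, 36].
Sparsity = 9.

9


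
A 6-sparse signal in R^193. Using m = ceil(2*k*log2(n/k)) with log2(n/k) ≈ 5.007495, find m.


log2(n/k) = log2(193/6) ≈ 5.007495.
2*k*log2(n/k) ≈ 2*6*5.007495 = 60.08994.
m = ceil(60.08994) = 61.

61


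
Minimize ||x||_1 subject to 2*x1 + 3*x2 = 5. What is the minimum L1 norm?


Axis intercepts:
  x1 = 5/2, x2 = 0: L1 = 5/2
  x1 = 0, x2 = 5/3: L1 = 5/3
x* = (0, 5/3)
||x*||_1 = 5/3.

5/3


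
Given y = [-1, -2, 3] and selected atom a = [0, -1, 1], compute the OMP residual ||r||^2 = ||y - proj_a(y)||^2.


a^T a = 2.
a^T y = 5.
coeff = 5/2 = 5/2.
||r||^2 = 3/2.

3/2


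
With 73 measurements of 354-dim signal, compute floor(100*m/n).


100*m/n = 100*73/354 ≈ 20.6215.
floor = 20.

20


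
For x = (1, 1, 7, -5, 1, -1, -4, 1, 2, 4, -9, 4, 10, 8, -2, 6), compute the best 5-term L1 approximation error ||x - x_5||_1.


Sorted |x_i| descending: [10, 9, 8, 7, 6, 5, 4, 4, 4, 2, 2, 1, 1, 1, 1, 1]
Keep top 5: [10, 9, 8, 7, 6]
Tail entries: [5, 4, 4, 4, 2, 2, 1, 1, 1, 1, 1]
L1 error = sum of tail = 26.

26


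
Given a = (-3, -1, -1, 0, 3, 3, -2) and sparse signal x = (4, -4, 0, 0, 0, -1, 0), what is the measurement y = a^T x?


Non-zero terms: ['-3*4', '-1*-4', '3*-1']
Products: [-12, 4, -3]
y = sum = -11.

-11


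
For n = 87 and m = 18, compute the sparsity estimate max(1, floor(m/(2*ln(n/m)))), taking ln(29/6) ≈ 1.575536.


n/m = 87/18 = 29/6.
ln(n/m) ≈ 1.575536.
2*ln(n/m) ≈ 3.151072.
m/(2*ln(n/m)) ≈ 18/3.151072 ≈ 5.7123.
floor = 5.
k_max = max(1, 5) = 5.

5


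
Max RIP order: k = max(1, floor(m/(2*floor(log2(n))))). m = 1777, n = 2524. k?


floor(log2(2524)) = 11.
2*11 = 22.
m/(2*floor(log2(n))) = 1777/22 ≈ 80.7727.
floor = 80.
k = max(1, 80) = 80.

80


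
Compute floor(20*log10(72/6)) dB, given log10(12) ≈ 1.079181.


||x||/||e|| = 72/6 = 12.
log10(12) ≈ 1.079181.
20*log10(||x||/||e||) ≈ 20*1.079181 = 21.58362.
floor(21.58362) = 21.

21


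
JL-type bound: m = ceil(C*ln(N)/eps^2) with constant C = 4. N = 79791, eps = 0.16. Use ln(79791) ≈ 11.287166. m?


ln(79791) ≈ 11.287166.
eps^2 = 0.16^2 = 0.0256.
C*ln(N)/eps^2 ≈ 4*11.287166/0.0256 ≈ 1763.6197.
m = ceil(1763.6197) = 1764.

1764


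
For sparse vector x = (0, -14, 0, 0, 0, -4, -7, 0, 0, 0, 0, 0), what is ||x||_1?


Non-zero entries: [(1, -14), (5, -4), (6, -7)]
Absolute values: [14, 4, 7]
||x||_1 = sum = 25.

25


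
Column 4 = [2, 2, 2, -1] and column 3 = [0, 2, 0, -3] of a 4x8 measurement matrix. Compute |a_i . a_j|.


Inner product: 2*0 + 2*2 + 2*0 + -1*-3
Products: [0, 4, 0, 3]
Sum = 7.
|dot| = 7.

7


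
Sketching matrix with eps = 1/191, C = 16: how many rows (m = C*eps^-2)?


1/eps = 191.
(1/eps)^2 = 36481.
m = 16*36481 = 583696.

583696


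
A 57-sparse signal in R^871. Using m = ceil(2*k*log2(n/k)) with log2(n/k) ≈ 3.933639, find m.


log2(n/k) = log2(871/57) ≈ 3.933639.
2*k*log2(n/k) ≈ 2*57*3.933639 = 448.434846.
m = ceil(448.434846) = 449.

449


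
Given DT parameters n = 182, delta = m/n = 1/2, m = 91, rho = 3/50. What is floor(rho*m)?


m = 1/2*182 = 91.
rho = 3/50.
rho*m = 3/50*91 = 5.46.
k = floor(5.46) = 5.

5


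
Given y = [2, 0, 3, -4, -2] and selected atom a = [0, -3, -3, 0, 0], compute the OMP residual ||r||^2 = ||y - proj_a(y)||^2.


a^T a = 18.
a^T y = -9.
coeff = -9/18 = -1/2.
||r||^2 = 57/2.

57/2


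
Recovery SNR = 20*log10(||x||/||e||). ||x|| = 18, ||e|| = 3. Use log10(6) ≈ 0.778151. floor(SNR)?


||x||/||e|| = 18/3 = 6.
log10(6) ≈ 0.778151.
20*log10(||x||/||e||) ≈ 20*0.778151 = 15.56302.
floor(15.56302) = 15.

15


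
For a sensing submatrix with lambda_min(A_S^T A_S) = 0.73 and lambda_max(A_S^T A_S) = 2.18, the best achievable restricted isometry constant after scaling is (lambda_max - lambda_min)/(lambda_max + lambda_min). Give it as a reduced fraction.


lambda_max - lambda_min = 2.18 - 0.73 = 1.45.
lambda_max + lambda_min = 2.18 + 0.73 = 2.91.
delta = 1.45/2.91 = 145/291.

145/291


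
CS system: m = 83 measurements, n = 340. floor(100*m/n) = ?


100*m/n = 100*83/340 ≈ 24.4118.
floor = 24.

24


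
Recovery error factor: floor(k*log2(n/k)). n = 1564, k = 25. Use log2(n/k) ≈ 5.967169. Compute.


log2(n/k) = log2(1564/25) ≈ 5.967169.
k*log2(n/k) ≈ 25*5.967169 = 149.179225.
floor(149.179225) = 149.

149


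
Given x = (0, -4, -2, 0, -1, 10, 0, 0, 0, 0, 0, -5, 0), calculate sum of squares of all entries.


Non-zero entries: [(1, -4), (2, -2), (4, -1), (5, 10), (11, -5)]
Squares: [16, 4, 1, 100, 25]
||x||_2^2 = sum = 146.

146


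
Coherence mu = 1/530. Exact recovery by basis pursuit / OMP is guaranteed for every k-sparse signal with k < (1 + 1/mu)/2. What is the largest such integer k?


1/mu = 530.
1 + 1/mu = 531.
(1 + 1/mu)/2 = 265.5 is not an integer, so k_max = floor(265.5) = 265.

265


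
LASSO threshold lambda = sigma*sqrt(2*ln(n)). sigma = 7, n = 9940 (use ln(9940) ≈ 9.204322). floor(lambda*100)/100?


ln(9940) ≈ 9.204322.
2*ln(n) ≈ 18.408644.
sqrt(2*ln(n)) ≈ sqrt(18.408644) ≈ 4.29053.
lambda ≈ 7*4.29053 = 30.03371.
floor(lambda*100)/100 = 30.03.

30.03


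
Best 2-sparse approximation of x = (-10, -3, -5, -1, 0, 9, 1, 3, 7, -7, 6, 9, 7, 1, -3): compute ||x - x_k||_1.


Sorted |x_i| descending: [10, 9, 9, 7, 7, 7, 6, 5, 3, 3, 3, 1, 1, 1, 0]
Keep top 2: [10, 9]
Tail entries: [9, 7, 7, 7, 6, 5, 3, 3, 3, 1, 1, 1, 0]
L1 error = sum of tail = 53.

53


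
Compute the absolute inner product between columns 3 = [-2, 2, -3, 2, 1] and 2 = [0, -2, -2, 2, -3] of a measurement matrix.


Inner product: -2*0 + 2*-2 + -3*-2 + 2*2 + 1*-3
Products: [0, -4, 6, 4, -3]
Sum = 3.
|dot| = 3.

3


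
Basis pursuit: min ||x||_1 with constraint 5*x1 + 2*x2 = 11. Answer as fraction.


Axis intercepts:
  x1 = 11/5, x2 = 0: L1 = 11/5
  x1 = 0, x2 = 11/2: L1 = 11/2
x* = (11/5, 0)
||x*||_1 = 11/5.

11/5


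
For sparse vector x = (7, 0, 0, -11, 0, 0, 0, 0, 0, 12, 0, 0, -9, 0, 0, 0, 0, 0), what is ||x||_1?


Non-zero entries: [(0, 7), (3, -11), (9, 12), (12, -9)]
Absolute values: [7, 11, 12, 9]
||x||_1 = sum = 39.

39


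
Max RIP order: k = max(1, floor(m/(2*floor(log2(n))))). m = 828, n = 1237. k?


floor(log2(1237)) = 10.
2*10 = 20.
m/(2*floor(log2(n))) = 828/20 ≈ 41.4.
floor = 41.
k = max(1, 41) = 41.

41


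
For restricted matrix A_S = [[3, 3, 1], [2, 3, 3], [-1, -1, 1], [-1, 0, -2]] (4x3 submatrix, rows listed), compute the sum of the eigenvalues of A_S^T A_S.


Sum of eigenvalues of A_S^T A_S = trace(A_S^T A_S) = sum of squared column norms of A_S.
A_S^T A_S diagonal: [15, 19, 15].
trace = 15 + 19 + 15 = 49.

49


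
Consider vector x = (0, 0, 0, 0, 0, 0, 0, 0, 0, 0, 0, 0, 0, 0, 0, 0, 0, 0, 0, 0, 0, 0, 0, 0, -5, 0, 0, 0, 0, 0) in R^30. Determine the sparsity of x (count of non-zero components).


Non-zero positions: [24].
Sparsity = 1.

1


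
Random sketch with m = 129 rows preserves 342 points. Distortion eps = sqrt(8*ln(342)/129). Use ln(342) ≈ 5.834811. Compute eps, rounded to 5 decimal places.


ln(342) ≈ 5.834811.
8*ln(N)/m ≈ 8*5.834811/129 ≈ 0.36184874.
eps = sqrt(0.36184874) ≈ 0.6015386 ≈ 0.60154.

0.60154


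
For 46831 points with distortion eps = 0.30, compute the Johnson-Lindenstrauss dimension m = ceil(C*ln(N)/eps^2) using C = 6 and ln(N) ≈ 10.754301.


ln(46831) ≈ 10.754301.
eps^2 = 0.30^2 = 0.09.
C*ln(N)/eps^2 ≈ 6*10.754301/0.09 ≈ 716.9534.
m = ceil(716.9534) = 717.

717


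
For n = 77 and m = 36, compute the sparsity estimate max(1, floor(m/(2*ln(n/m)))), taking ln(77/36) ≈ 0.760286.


n/m = 77/36.
ln(n/m) ≈ 0.760286.
2*ln(n/m) ≈ 1.520572.
m/(2*ln(n/m)) ≈ 36/1.520572 ≈ 23.6753.
floor = 23.
k_max = max(1, 23) = 23.

23


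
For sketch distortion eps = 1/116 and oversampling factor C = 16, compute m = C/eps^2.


1/eps = 116.
(1/eps)^2 = 13456.
m = 16*13456 = 215296.

215296


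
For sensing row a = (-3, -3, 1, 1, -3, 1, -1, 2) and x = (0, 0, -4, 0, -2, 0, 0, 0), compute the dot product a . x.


Non-zero terms: ['1*-4', '-3*-2']
Products: [-4, 6]
y = sum = 2.

2


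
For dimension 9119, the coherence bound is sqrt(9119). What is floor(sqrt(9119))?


95^2 = 9025 <= 9119 < 9216 = 96^2, so 95 <= sqrt(9119) < 96.
floor(sqrt(9119)) = 95.

95


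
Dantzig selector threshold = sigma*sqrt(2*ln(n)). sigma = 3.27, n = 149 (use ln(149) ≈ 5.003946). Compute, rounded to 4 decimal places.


ln(149) ≈ 5.003946.
2*ln(n) ≈ 10.007892.
sqrt(2*ln(n)) ≈ sqrt(10.007892) ≈ 3.163525.
threshold ≈ 3.27*3.163525 = 10.34472675 ≈ 10.3447.

10.3447


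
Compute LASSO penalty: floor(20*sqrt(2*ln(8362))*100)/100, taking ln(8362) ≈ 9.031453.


ln(8362) ≈ 9.031453.
2*ln(n) ≈ 18.062906.
sqrt(2*ln(n)) ≈ sqrt(18.062906) ≈ 4.250048.
lambda ≈ 20*4.250048 = 85.00096.
floor(lambda*100)/100 = 85.00.

85.00


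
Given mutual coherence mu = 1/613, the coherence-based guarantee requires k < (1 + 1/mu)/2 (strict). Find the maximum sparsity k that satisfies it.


1/mu = 613.
1 + 1/mu = 614.
(1 + 1/mu)/2 = 307 is an integer and the inequality is strict, so k_max = 307 - 1 = 306.

306


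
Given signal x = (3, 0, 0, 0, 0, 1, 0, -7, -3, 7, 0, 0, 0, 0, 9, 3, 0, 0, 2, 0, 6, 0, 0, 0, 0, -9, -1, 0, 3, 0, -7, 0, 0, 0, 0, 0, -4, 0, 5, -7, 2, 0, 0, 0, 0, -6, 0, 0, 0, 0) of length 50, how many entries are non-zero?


Non-zero positions: [0, 5, 7, 8, 9, 14, 15, 18, 20, 25, 26, 28, 30, 36, 38, 39, 40, 45].
Sparsity = 18.

18


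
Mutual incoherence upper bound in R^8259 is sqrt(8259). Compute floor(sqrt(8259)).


90^2 = 8100 <= 8259 < 8281 = 91^2, so 90 <= sqrt(8259) < 91.
floor(sqrt(8259)) = 90.

90


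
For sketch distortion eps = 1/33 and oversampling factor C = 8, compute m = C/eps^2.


1/eps = 33.
(1/eps)^2 = 1089.
m = 8*1089 = 8712.

8712


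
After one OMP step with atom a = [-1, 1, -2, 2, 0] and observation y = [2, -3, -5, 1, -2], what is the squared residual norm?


a^T a = 10.
a^T y = 7.
coeff = 7/10 = 7/10.
||r||^2 = 381/10.

381/10


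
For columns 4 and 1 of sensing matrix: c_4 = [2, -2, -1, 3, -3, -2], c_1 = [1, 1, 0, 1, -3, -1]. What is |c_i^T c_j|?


Inner product: 2*1 + -2*1 + -1*0 + 3*1 + -3*-3 + -2*-1
Products: [2, -2, 0, 3, 9, 2]
Sum = 14.
|dot| = 14.

14


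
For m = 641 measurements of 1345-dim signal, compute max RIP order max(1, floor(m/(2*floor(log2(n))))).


floor(log2(1345)) = 10.
2*10 = 20.
m/(2*floor(log2(n))) = 641/20 ≈ 32.05.
floor = 32.
k = max(1, 32) = 32.

32


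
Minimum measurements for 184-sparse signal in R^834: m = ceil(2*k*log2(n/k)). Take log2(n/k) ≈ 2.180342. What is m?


log2(n/k) = log2(834/184) ≈ 2.180342.
2*k*log2(n/k) ≈ 2*184*2.180342 = 802.365856.
m = ceil(802.365856) = 803.

803


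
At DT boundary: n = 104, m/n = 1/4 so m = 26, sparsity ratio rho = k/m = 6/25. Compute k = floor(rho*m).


m = 1/4*104 = 26.
rho = 6/25.
rho*m = 6/25*26 = 6.24.
k = floor(6.24) = 6.

6


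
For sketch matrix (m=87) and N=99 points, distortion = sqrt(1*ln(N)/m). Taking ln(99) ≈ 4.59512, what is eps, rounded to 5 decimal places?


ln(99) ≈ 4.59512.
1*ln(N)/m ≈ 1*4.59512/87 ≈ 0.05281747.
eps = sqrt(0.05281747) ≈ 0.2298205 ≈ 0.22982.

0.22982


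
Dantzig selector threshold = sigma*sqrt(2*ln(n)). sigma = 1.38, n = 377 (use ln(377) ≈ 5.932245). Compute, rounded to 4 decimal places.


ln(377) ≈ 5.932245.
2*ln(n) ≈ 11.86449.
sqrt(2*ln(n)) ≈ sqrt(11.86449) ≈ 3.444487.
threshold ≈ 1.38*3.444487 = 4.75339206 ≈ 4.7534.

4.7534


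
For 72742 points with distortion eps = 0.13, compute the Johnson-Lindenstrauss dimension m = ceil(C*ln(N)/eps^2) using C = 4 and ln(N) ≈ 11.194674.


ln(72742) ≈ 11.194674.
eps^2 = 0.13^2 = 0.0169.
C*ln(N)/eps^2 ≈ 4*11.194674/0.0169 ≈ 2649.627.
m = ceil(2649.627) = 2650.

2650


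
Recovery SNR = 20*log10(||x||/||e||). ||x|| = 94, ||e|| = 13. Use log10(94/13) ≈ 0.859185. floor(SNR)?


||x||/||e|| = 94/13.
log10(94/13) ≈ 0.859185.
20*log10(||x||/||e||) ≈ 20*0.859185 = 17.1837.
floor(17.1837) = 17.

17


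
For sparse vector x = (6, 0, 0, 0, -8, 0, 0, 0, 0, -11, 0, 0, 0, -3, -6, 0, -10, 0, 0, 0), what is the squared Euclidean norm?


Non-zero entries: [(0, 6), (4, -8), (9, -11), (13, -3), (14, -6), (16, -10)]
Squares: [36, 64, 121, 9, 36, 100]
||x||_2^2 = sum = 366.

366


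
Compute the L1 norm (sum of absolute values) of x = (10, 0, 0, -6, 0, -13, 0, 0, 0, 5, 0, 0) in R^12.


Non-zero entries: [(0, 10), (3, -6), (5, -13), (9, 5)]
Absolute values: [10, 6, 13, 5]
||x||_1 = sum = 34.

34


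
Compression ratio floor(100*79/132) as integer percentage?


100*m/n = 100*79/132 ≈ 59.8485.
floor = 59.

59


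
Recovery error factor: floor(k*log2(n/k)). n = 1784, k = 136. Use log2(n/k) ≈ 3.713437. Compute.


log2(n/k) = log2(1784/136) ≈ 3.713437.
k*log2(n/k) ≈ 136*3.713437 = 505.027432.
floor(505.027432) = 505.

505


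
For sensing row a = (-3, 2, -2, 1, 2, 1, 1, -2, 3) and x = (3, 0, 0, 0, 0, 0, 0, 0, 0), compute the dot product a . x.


Non-zero terms: ['-3*3']
Products: [-9]
y = sum = -9.

-9


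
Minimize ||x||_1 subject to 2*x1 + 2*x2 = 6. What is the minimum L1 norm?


Axis intercepts:
  x1 = 3, x2 = 0: L1 = 3
  x1 = 0, x2 = 3: L1 = 3
x* = (3, 0)
||x*||_1 = 3.

3


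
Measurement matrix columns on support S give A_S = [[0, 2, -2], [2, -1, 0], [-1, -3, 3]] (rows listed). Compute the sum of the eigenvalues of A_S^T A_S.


Sum of eigenvalues of A_S^T A_S = trace(A_S^T A_S) = sum of squared column norms of A_S.
A_S^T A_S diagonal: [5, 14, 13].
trace = 5 + 14 + 13 = 32.

32


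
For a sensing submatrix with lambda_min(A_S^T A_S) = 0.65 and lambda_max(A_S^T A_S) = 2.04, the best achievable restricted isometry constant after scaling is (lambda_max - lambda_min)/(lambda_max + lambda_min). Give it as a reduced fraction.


lambda_max - lambda_min = 2.04 - 0.65 = 1.39.
lambda_max + lambda_min = 2.04 + 0.65 = 2.69.
delta = 1.39/2.69 = 139/269.

139/269
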